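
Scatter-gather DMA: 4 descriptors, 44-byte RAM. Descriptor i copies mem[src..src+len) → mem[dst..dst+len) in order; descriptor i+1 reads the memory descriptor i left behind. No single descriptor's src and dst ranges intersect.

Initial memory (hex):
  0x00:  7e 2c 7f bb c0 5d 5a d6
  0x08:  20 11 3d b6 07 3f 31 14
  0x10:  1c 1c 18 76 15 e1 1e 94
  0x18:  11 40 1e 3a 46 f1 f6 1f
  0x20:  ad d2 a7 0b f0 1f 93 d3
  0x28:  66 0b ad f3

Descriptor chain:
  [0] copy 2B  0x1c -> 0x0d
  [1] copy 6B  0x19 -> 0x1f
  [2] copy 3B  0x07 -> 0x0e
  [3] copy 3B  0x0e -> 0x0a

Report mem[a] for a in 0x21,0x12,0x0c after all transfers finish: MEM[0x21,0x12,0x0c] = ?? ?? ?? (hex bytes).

#0 dst[0x0d+2] := {0x46,0xf1}
#1 dst[0x1f+6] := {0x40,0x1e,0x3a,0x46,0xf1,0xf6}
#2 dst[0x0e+3] := {0xd6,0x20,0x11}
#3 dst[0x0a+3] := {0xd6,0x20,0x11}
query mem[0x21]=0x3a, mem[0x12]=0x18, mem[0x0c]=0x11

MEM[0x21,0x12,0x0c] = 3a 18 11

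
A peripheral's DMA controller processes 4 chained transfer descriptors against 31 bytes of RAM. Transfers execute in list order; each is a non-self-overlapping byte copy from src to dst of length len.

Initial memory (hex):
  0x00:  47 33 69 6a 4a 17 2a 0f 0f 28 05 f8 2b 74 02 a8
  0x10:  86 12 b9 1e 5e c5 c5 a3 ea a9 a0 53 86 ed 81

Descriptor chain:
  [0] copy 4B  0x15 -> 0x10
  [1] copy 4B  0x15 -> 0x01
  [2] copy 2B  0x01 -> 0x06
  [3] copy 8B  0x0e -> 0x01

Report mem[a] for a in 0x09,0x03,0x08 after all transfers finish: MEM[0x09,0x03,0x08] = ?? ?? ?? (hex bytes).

[0] 0x15->0x10 len=4 : c5 c5 a3 ea
[1] 0x15->0x01 len=4 : c5 c5 a3 ea
[2] 0x01->0x06 len=2 : c5 c5
[3] 0x0e->0x01 len=8 : 02 a8 c5 c5 a3 ea 5e c5
query mem[0x09]=0x28, mem[0x03]=0xc5, mem[0x08]=0xc5

MEM[0x09,0x03,0x08] = 28 c5 c5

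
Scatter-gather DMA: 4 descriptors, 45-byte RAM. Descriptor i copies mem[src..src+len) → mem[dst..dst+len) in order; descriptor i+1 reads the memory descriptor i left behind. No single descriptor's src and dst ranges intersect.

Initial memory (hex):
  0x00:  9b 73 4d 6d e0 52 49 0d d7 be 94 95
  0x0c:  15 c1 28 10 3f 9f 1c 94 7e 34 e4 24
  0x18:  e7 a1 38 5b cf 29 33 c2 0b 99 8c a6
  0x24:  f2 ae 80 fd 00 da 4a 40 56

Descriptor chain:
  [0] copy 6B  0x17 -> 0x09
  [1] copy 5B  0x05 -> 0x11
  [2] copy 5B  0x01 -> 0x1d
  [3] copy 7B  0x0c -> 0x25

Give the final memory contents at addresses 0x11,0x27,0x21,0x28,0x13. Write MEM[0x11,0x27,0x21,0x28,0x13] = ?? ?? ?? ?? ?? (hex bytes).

MEM[0x11,0x27,0x21,0x28,0x13] = 52 cf 52 10 0d

#0 dst[0x09+6] := {0x24,0xe7,0xa1,0x38,0x5b,0xcf}
#1 dst[0x11+5] := {0x52,0x49,0x0d,0xd7,0x24}
#2 dst[0x1d+5] := {0x73,0x4d,0x6d,0xe0,0x52}
#3 dst[0x25+7] := {0x38,0x5b,0xcf,0x10,0x3f,0x52,0x49}
query mem[0x11]=0x52, mem[0x27]=0xcf, mem[0x21]=0x52, mem[0x28]=0x10, mem[0x13]=0x0d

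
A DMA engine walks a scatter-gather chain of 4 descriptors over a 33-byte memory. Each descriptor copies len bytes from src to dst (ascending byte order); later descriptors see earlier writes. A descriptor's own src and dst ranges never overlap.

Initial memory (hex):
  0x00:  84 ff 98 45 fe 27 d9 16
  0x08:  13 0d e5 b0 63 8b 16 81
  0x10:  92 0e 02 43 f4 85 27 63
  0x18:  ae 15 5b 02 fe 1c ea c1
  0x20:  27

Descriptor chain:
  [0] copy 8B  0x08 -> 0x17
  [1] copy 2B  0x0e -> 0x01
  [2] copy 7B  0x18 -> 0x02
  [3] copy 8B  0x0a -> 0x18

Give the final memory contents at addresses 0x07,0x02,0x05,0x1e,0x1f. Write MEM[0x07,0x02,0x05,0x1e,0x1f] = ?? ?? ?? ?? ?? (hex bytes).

MEM[0x07,0x02,0x05,0x1e,0x1f] = 16 0d 63 92 0e

  after D0: wrote 8B at 0x17 = 130de5b0638b1681
  after D1: wrote 2B at 0x01 = 1681
  after D2: wrote 7B at 0x02 = 0de5b0638b1681
  after D3: wrote 8B at 0x18 = e5b0638b1681920e
query mem[0x07]=0x16, mem[0x02]=0x0d, mem[0x05]=0x63, mem[0x1e]=0x92, mem[0x1f]=0x0e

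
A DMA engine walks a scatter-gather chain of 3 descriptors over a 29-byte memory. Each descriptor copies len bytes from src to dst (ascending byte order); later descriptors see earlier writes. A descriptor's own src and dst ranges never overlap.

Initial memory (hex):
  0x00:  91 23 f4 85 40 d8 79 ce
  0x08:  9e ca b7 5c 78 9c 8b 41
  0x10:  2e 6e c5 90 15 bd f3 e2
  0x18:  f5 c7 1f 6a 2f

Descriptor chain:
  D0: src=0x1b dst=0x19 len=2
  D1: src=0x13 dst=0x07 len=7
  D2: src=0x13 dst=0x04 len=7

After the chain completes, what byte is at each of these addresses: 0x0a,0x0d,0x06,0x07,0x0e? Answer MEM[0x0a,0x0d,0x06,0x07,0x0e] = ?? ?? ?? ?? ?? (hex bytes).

D0: mem[0x19..0x1a] <- [6a 2f]
D1: mem[0x07..0x0d] <- [90 15 bd f3 e2 f5 6a]
D2: mem[0x04..0x0a] <- [90 15 bd f3 e2 f5 6a]
query mem[0x0a]=0x6a, mem[0x0d]=0x6a, mem[0x06]=0xbd, mem[0x07]=0xf3, mem[0x0e]=0x8b

MEM[0x0a,0x0d,0x06,0x07,0x0e] = 6a 6a bd f3 8b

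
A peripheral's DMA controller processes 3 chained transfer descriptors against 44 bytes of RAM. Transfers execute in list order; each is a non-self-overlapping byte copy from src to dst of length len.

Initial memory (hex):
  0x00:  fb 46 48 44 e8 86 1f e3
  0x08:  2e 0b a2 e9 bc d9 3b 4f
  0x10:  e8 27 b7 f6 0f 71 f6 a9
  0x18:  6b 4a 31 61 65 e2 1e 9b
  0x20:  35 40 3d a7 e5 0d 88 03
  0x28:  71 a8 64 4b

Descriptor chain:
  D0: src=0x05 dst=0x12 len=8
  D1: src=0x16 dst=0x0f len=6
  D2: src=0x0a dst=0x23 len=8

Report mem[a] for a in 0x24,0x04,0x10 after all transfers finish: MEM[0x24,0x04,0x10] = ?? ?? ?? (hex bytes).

#0 dst[0x12+8] := {0x86,0x1f,0xe3,0x2e,0x0b,0xa2,0xe9,0xbc}
#1 dst[0x0f+6] := {0x0b,0xa2,0xe9,0xbc,0x31,0x61}
#2 dst[0x23+8] := {0xa2,0xe9,0xbc,0xd9,0x3b,0x0b,0xa2,0xe9}
query mem[0x24]=0xe9, mem[0x04]=0xe8, mem[0x10]=0xa2

MEM[0x24,0x04,0x10] = e9 e8 a2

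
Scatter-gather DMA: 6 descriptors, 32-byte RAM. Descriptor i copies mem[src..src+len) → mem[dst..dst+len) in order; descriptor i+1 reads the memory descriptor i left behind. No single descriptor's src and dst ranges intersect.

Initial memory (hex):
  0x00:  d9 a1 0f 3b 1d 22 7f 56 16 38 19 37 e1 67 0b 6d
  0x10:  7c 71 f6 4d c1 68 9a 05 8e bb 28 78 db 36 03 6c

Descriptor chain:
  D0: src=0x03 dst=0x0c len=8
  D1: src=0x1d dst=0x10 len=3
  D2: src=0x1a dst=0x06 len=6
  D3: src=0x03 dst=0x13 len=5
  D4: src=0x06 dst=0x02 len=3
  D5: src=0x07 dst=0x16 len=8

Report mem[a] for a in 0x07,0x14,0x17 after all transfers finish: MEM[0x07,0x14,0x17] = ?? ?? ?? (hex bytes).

MEM[0x07,0x14,0x17] = 78 1d db

[0] 0x03->0x0c len=8 : 3b 1d 22 7f 56 16 38 19
[1] 0x1d->0x10 len=3 : 36 03 6c
[2] 0x1a->0x06 len=6 : 28 78 db 36 03 6c
[3] 0x03->0x13 len=5 : 3b 1d 22 28 78
[4] 0x06->0x02 len=3 : 28 78 db
[5] 0x07->0x16 len=8 : 78 db 36 03 6c 3b 1d 22
query mem[0x07]=0x78, mem[0x14]=0x1d, mem[0x17]=0xdb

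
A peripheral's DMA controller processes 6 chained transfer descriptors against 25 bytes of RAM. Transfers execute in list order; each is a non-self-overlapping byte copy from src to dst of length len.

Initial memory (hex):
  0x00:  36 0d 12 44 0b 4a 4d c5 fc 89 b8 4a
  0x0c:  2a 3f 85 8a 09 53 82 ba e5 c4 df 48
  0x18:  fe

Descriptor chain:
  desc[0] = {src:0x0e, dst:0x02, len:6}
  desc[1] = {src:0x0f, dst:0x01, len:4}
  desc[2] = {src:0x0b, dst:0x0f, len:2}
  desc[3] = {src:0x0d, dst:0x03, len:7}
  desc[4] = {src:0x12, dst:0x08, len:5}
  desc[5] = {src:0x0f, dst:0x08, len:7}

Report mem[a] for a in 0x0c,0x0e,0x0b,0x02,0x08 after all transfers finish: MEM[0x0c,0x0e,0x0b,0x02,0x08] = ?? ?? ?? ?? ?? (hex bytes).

MEM[0x0c,0x0e,0x0b,0x02,0x08] = ba c4 82 09 4a

[0] 0x0e->0x02 len=6 : 85 8a 09 53 82 ba
[1] 0x0f->0x01 len=4 : 8a 09 53 82
[2] 0x0b->0x0f len=2 : 4a 2a
[3] 0x0d->0x03 len=7 : 3f 85 4a 2a 53 82 ba
[4] 0x12->0x08 len=5 : 82 ba e5 c4 df
[5] 0x0f->0x08 len=7 : 4a 2a 53 82 ba e5 c4
query mem[0x0c]=0xba, mem[0x0e]=0xc4, mem[0x0b]=0x82, mem[0x02]=0x09, mem[0x08]=0x4a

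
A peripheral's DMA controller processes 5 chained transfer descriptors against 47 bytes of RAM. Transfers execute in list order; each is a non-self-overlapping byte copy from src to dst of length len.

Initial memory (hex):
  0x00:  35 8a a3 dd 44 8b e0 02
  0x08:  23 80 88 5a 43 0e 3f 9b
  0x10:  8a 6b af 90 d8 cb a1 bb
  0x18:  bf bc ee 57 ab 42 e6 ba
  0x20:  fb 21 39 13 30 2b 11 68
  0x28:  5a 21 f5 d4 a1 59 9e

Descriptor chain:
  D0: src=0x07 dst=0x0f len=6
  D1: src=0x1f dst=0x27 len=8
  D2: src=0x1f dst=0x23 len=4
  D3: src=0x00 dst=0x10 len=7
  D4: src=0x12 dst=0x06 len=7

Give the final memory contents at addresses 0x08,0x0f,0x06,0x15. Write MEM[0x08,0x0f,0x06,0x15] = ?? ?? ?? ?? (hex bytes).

MEM[0x08,0x0f,0x06,0x15] = 44 02 a3 8b

[0] 0x07->0x0f len=6 : 02 23 80 88 5a 43
[1] 0x1f->0x27 len=8 : ba fb 21 39 13 30 2b 11
[2] 0x1f->0x23 len=4 : ba fb 21 39
[3] 0x00->0x10 len=7 : 35 8a a3 dd 44 8b e0
[4] 0x12->0x06 len=7 : a3 dd 44 8b e0 bb bf
query mem[0x08]=0x44, mem[0x0f]=0x02, mem[0x06]=0xa3, mem[0x15]=0x8b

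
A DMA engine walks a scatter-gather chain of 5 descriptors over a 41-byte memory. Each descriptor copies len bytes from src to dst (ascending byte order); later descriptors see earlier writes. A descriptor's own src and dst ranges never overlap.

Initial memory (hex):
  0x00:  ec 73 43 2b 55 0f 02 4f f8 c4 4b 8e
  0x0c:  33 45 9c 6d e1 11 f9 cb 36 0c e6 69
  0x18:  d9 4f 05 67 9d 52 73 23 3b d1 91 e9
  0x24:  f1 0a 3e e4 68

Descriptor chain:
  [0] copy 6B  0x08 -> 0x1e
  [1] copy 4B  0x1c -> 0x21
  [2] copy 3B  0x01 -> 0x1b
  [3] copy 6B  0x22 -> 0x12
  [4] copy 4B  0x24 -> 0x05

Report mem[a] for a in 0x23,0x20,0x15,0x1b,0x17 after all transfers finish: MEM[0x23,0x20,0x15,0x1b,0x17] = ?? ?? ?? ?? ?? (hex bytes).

D0: mem[0x1e..0x23] <- [f8 c4 4b 8e 33 45]
D1: mem[0x21..0x24] <- [9d 52 f8 c4]
D2: mem[0x1b..0x1d] <- [73 43 2b]
D3: mem[0x12..0x17] <- [52 f8 c4 0a 3e e4]
D4: mem[0x05..0x08] <- [c4 0a 3e e4]
query mem[0x23]=0xf8, mem[0x20]=0x4b, mem[0x15]=0x0a, mem[0x1b]=0x73, mem[0x17]=0xe4

MEM[0x23,0x20,0x15,0x1b,0x17] = f8 4b 0a 73 e4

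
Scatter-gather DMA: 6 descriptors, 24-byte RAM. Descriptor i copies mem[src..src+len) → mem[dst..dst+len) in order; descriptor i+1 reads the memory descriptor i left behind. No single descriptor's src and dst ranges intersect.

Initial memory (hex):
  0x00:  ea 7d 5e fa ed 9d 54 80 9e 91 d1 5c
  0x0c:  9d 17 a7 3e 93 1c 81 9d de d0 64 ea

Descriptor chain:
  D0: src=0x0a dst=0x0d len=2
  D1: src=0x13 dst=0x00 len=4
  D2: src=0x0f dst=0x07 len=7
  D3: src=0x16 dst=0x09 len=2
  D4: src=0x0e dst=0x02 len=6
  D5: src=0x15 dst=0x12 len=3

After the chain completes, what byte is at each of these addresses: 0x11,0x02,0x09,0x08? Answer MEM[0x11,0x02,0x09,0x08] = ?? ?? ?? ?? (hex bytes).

#0 dst[0x0d+2] := {0xd1,0x5c}
#1 dst[0x00+4] := {0x9d,0xde,0xd0,0x64}
#2 dst[0x07+7] := {0x3e,0x93,0x1c,0x81,0x9d,0xde,0xd0}
#3 dst[0x09+2] := {0x64,0xea}
#4 dst[0x02+6] := {0x5c,0x3e,0x93,0x1c,0x81,0x9d}
#5 dst[0x12+3] := {0xd0,0x64,0xea}
query mem[0x11]=0x1c, mem[0x02]=0x5c, mem[0x09]=0x64, mem[0x08]=0x93

MEM[0x11,0x02,0x09,0x08] = 1c 5c 64 93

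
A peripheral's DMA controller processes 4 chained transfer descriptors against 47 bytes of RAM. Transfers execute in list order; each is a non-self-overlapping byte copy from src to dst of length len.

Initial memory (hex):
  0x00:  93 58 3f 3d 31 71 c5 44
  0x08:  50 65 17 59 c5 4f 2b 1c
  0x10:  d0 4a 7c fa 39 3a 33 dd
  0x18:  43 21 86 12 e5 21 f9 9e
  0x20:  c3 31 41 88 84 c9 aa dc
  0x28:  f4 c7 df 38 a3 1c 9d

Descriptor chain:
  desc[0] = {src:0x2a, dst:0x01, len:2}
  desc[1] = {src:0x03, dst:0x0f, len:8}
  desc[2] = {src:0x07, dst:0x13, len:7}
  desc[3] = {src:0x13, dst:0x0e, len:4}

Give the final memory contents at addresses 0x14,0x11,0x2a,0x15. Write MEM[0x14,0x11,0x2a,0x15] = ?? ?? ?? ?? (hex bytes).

MEM[0x14,0x11,0x2a,0x15] = 50 17 df 65

  after D0: wrote 2B at 0x01 = df38
  after D1: wrote 8B at 0x0f = 3d3171c544506517
  after D2: wrote 7B at 0x13 = 4450651759c54f
  after D3: wrote 4B at 0x0e = 44506517
query mem[0x14]=0x50, mem[0x11]=0x17, mem[0x2a]=0xdf, mem[0x15]=0x65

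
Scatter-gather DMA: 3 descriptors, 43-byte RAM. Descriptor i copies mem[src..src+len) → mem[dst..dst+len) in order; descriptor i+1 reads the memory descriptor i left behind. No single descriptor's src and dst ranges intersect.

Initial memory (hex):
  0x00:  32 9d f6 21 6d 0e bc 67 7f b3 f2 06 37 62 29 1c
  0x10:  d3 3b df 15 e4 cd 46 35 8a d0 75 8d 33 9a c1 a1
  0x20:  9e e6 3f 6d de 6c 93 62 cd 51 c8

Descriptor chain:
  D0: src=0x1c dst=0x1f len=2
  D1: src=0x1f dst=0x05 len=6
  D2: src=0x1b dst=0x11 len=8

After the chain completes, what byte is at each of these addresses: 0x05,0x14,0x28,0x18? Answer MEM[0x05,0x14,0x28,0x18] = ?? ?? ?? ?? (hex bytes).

MEM[0x05,0x14,0x28,0x18] = 33 c1 cd 3f

[0] 0x1c->0x1f len=2 : 33 9a
[1] 0x1f->0x05 len=6 : 33 9a e6 3f 6d de
[2] 0x1b->0x11 len=8 : 8d 33 9a c1 33 9a e6 3f
query mem[0x05]=0x33, mem[0x14]=0xc1, mem[0x28]=0xcd, mem[0x18]=0x3f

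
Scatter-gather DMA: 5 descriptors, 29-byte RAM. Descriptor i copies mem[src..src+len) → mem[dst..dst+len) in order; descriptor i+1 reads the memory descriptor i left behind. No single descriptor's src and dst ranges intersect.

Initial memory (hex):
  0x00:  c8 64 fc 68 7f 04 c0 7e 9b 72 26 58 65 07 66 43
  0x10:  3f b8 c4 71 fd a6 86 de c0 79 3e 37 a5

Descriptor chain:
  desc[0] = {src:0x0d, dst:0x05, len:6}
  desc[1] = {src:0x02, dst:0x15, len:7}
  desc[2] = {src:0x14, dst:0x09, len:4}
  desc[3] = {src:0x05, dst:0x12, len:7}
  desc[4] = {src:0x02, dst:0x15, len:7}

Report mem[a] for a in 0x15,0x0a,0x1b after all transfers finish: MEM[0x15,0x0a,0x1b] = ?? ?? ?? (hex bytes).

MEM[0x15,0x0a,0x1b] = fc fc 3f

D0: mem[0x05..0x0a] <- [07 66 43 3f b8 c4]
D1: mem[0x15..0x1b] <- [fc 68 7f 07 66 43 3f]
D2: mem[0x09..0x0c] <- [fd fc 68 7f]
D3: mem[0x12..0x18] <- [07 66 43 3f fd fc 68]
D4: mem[0x15..0x1b] <- [fc 68 7f 07 66 43 3f]
query mem[0x15]=0xfc, mem[0x0a]=0xfc, mem[0x1b]=0x3f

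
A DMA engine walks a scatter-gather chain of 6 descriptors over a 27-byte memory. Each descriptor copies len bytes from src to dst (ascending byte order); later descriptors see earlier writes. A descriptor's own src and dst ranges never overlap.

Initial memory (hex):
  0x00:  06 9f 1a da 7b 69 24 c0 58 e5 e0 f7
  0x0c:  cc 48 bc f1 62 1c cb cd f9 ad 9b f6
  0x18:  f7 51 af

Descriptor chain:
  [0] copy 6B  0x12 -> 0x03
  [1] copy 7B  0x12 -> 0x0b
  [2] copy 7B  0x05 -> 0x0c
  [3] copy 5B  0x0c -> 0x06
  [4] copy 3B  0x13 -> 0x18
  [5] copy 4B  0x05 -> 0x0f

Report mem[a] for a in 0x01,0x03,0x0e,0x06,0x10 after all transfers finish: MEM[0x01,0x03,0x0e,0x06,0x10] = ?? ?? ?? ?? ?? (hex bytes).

MEM[0x01,0x03,0x0e,0x06,0x10] = 9f cb 9b f9 f9

#0 dst[0x03+6] := {0xcb,0xcd,0xf9,0xad,0x9b,0xf6}
#1 dst[0x0b+7] := {0xcb,0xcd,0xf9,0xad,0x9b,0xf6,0xf7}
#2 dst[0x0c+7] := {0xf9,0xad,0x9b,0xf6,0xe5,0xe0,0xcb}
#3 dst[0x06+5] := {0xf9,0xad,0x9b,0xf6,0xe5}
#4 dst[0x18+3] := {0xcd,0xf9,0xad}
#5 dst[0x0f+4] := {0xf9,0xf9,0xad,0x9b}
query mem[0x01]=0x9f, mem[0x03]=0xcb, mem[0x0e]=0x9b, mem[0x06]=0xf9, mem[0x10]=0xf9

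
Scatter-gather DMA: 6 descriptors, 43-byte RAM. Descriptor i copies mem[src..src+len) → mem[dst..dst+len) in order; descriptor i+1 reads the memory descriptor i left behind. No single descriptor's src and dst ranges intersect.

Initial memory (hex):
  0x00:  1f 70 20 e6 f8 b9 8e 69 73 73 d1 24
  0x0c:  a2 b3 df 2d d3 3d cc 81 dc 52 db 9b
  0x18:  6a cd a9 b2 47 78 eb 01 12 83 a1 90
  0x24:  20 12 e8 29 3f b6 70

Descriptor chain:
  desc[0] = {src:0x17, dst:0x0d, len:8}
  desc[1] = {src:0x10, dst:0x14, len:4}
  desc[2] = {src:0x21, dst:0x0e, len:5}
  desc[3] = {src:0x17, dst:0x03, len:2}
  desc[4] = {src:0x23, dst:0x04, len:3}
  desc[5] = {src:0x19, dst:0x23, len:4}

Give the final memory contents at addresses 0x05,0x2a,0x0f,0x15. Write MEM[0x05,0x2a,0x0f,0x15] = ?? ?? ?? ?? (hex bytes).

MEM[0x05,0x2a,0x0f,0x15] = 20 70 a1 b2

#0 dst[0x0d+8] := {0x9b,0x6a,0xcd,0xa9,0xb2,0x47,0x78,0xeb}
#1 dst[0x14+4] := {0xa9,0xb2,0x47,0x78}
#2 dst[0x0e+5] := {0x83,0xa1,0x90,0x20,0x12}
#3 dst[0x03+2] := {0x78,0x6a}
#4 dst[0x04+3] := {0x90,0x20,0x12}
#5 dst[0x23+4] := {0xcd,0xa9,0xb2,0x47}
query mem[0x05]=0x20, mem[0x2a]=0x70, mem[0x0f]=0xa1, mem[0x15]=0xb2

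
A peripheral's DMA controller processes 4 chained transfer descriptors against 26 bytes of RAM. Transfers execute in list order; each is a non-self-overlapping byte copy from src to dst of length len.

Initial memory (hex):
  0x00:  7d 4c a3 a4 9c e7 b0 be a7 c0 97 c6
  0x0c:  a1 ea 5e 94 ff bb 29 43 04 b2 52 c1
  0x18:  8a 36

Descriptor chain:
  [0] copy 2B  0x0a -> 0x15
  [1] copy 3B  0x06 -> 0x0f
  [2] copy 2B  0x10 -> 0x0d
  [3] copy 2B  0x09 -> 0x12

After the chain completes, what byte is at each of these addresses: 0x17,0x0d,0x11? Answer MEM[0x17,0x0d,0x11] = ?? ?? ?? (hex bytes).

  after D0: wrote 2B at 0x15 = 97c6
  after D1: wrote 3B at 0x0f = b0bea7
  after D2: wrote 2B at 0x0d = bea7
  after D3: wrote 2B at 0x12 = c097
query mem[0x17]=0xc1, mem[0x0d]=0xbe, mem[0x11]=0xa7

MEM[0x17,0x0d,0x11] = c1 be a7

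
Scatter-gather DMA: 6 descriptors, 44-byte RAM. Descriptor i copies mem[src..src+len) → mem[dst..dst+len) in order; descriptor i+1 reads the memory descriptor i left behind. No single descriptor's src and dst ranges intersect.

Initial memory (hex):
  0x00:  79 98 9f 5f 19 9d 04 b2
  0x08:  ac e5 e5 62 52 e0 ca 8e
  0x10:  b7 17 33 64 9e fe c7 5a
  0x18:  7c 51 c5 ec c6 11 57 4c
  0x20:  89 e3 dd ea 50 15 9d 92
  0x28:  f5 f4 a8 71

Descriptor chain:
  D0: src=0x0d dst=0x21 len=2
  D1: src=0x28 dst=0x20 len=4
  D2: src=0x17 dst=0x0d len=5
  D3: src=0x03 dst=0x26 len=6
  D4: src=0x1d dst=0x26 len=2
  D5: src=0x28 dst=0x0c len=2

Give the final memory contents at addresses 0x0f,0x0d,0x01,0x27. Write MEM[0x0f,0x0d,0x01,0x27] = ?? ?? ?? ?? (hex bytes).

MEM[0x0f,0x0d,0x01,0x27] = 51 04 98 57

  after D0: wrote 2B at 0x21 = e0ca
  after D1: wrote 4B at 0x20 = f5f4a871
  after D2: wrote 5B at 0x0d = 5a7c51c5ec
  after D3: wrote 6B at 0x26 = 5f199d04b2ac
  after D4: wrote 2B at 0x26 = 1157
  after D5: wrote 2B at 0x0c = 9d04
query mem[0x0f]=0x51, mem[0x0d]=0x04, mem[0x01]=0x98, mem[0x27]=0x57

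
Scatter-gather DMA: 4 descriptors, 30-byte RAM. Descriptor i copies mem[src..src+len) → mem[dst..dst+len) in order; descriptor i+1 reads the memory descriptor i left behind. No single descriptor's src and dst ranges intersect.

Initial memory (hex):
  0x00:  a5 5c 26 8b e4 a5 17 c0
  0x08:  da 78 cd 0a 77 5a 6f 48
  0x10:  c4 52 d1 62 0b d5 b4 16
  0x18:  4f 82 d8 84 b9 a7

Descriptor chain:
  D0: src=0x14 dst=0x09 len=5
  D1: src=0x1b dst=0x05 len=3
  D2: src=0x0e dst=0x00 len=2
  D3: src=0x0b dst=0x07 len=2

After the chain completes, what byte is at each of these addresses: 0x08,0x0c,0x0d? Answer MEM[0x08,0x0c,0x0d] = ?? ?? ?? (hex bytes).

  after D0: wrote 5B at 0x09 = 0bd5b4164f
  after D1: wrote 3B at 0x05 = 84b9a7
  after D2: wrote 2B at 0x00 = 6f48
  after D3: wrote 2B at 0x07 = b416
query mem[0x08]=0x16, mem[0x0c]=0x16, mem[0x0d]=0x4f

MEM[0x08,0x0c,0x0d] = 16 16 4f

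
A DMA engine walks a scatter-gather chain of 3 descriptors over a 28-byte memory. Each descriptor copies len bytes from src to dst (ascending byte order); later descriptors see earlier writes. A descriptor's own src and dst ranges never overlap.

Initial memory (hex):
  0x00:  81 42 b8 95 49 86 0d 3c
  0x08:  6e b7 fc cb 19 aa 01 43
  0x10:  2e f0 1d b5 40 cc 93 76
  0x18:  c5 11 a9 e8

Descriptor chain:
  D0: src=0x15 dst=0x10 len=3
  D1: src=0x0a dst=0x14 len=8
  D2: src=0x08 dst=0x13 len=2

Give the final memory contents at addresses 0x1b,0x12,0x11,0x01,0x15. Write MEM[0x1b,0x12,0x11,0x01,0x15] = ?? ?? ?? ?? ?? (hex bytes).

[0] 0x15->0x10 len=3 : cc 93 76
[1] 0x0a->0x14 len=8 : fc cb 19 aa 01 43 cc 93
[2] 0x08->0x13 len=2 : 6e b7
query mem[0x1b]=0x93, mem[0x12]=0x76, mem[0x11]=0x93, mem[0x01]=0x42, mem[0x15]=0xcb

MEM[0x1b,0x12,0x11,0x01,0x15] = 93 76 93 42 cb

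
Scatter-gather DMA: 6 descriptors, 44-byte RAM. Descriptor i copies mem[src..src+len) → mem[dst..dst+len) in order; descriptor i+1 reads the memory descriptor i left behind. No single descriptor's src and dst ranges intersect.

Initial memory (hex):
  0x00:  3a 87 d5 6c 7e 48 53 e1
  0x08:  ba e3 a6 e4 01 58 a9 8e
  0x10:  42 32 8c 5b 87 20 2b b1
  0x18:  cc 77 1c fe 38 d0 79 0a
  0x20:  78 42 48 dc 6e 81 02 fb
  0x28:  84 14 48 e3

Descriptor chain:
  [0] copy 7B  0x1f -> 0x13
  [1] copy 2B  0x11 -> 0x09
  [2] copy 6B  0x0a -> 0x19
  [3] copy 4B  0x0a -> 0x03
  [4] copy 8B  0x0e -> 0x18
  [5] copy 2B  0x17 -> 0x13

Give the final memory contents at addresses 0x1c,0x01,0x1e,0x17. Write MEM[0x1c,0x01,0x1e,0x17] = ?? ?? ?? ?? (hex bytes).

#0 dst[0x13+7] := {0x0a,0x78,0x42,0x48,0xdc,0x6e,0x81}
#1 dst[0x09+2] := {0x32,0x8c}
#2 dst[0x19+6] := {0x8c,0xe4,0x01,0x58,0xa9,0x8e}
#3 dst[0x03+4] := {0x8c,0xe4,0x01,0x58}
#4 dst[0x18+8] := {0xa9,0x8e,0x42,0x32,0x8c,0x0a,0x78,0x42}
#5 dst[0x13+2] := {0xdc,0xa9}
query mem[0x1c]=0x8c, mem[0x01]=0x87, mem[0x1e]=0x78, mem[0x17]=0xdc

MEM[0x1c,0x01,0x1e,0x17] = 8c 87 78 dc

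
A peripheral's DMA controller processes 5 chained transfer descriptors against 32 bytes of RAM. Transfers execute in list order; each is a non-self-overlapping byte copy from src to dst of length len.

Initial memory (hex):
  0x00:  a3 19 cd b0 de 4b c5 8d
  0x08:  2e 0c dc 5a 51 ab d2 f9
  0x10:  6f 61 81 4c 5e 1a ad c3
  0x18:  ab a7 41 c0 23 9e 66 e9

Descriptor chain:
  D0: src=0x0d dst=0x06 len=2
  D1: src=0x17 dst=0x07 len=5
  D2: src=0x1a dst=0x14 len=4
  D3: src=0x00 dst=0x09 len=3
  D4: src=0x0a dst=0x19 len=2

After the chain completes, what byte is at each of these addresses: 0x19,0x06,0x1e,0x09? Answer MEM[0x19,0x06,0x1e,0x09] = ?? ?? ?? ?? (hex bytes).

MEM[0x19,0x06,0x1e,0x09] = 19 ab 66 a3

[0] 0x0d->0x06 len=2 : ab d2
[1] 0x17->0x07 len=5 : c3 ab a7 41 c0
[2] 0x1a->0x14 len=4 : 41 c0 23 9e
[3] 0x00->0x09 len=3 : a3 19 cd
[4] 0x0a->0x19 len=2 : 19 cd
query mem[0x19]=0x19, mem[0x06]=0xab, mem[0x1e]=0x66, mem[0x09]=0xa3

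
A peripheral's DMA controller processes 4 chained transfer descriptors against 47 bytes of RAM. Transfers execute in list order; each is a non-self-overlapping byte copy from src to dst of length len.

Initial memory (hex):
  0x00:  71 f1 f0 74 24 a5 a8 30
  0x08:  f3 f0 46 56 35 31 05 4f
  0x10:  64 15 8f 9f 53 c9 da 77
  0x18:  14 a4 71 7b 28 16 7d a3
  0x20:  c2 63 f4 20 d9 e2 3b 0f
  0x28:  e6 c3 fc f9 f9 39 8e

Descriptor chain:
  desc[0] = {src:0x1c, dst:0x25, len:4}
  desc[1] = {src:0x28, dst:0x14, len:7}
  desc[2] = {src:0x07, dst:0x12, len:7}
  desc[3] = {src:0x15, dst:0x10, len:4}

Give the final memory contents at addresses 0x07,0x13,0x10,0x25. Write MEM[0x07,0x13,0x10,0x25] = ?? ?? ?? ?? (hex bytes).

MEM[0x07,0x13,0x10,0x25] = 30 31 46 28

D0: mem[0x25..0x28] <- [28 16 7d a3]
D1: mem[0x14..0x1a] <- [a3 c3 fc f9 f9 39 8e]
D2: mem[0x12..0x18] <- [30 f3 f0 46 56 35 31]
D3: mem[0x10..0x13] <- [46 56 35 31]
query mem[0x07]=0x30, mem[0x13]=0x31, mem[0x10]=0x46, mem[0x25]=0x28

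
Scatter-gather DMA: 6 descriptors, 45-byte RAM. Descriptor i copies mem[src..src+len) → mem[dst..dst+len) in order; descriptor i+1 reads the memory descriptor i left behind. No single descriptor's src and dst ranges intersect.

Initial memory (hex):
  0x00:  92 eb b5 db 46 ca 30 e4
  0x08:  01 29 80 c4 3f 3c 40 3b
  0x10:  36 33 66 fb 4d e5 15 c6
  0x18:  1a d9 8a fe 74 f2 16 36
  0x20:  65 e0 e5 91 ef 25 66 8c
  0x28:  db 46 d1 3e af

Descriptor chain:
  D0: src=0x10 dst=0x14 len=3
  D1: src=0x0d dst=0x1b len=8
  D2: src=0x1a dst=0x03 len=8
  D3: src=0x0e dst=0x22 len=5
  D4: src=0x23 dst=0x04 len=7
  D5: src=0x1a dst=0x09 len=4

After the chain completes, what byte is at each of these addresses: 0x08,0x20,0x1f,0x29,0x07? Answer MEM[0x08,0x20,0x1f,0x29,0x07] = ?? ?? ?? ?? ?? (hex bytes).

#0 dst[0x14+3] := {0x36,0x33,0x66}
#1 dst[0x1b+8] := {0x3c,0x40,0x3b,0x36,0x33,0x66,0xfb,0x36}
#2 dst[0x03+8] := {0x8a,0x3c,0x40,0x3b,0x36,0x33,0x66,0xfb}
#3 dst[0x22+5] := {0x40,0x3b,0x36,0x33,0x66}
#4 dst[0x04+7] := {0x3b,0x36,0x33,0x66,0x8c,0xdb,0x46}
#5 dst[0x09+4] := {0x8a,0x3c,0x40,0x3b}
query mem[0x08]=0x8c, mem[0x20]=0x66, mem[0x1f]=0x33, mem[0x29]=0x46, mem[0x07]=0x66

MEM[0x08,0x20,0x1f,0x29,0x07] = 8c 66 33 46 66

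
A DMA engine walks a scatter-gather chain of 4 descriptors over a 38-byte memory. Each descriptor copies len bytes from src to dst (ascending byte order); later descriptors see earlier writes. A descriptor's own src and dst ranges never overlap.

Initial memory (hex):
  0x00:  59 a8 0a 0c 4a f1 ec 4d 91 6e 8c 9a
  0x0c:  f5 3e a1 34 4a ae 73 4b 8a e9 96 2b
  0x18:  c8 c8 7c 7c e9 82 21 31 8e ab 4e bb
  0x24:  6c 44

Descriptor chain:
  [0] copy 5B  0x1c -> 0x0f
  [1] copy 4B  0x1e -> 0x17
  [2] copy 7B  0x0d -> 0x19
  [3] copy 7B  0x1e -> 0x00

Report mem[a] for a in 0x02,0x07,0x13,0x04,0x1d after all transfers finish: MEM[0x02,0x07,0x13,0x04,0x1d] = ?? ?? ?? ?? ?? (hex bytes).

MEM[0x02,0x07,0x13,0x04,0x1d] = 8e 4d 8e 4e 21

[0] 0x1c->0x0f len=5 : e9 82 21 31 8e
[1] 0x1e->0x17 len=4 : 21 31 8e ab
[2] 0x0d->0x19 len=7 : 3e a1 e9 82 21 31 8e
[3] 0x1e->0x00 len=7 : 31 8e 8e ab 4e bb 6c
query mem[0x02]=0x8e, mem[0x07]=0x4d, mem[0x13]=0x8e, mem[0x04]=0x4e, mem[0x1d]=0x21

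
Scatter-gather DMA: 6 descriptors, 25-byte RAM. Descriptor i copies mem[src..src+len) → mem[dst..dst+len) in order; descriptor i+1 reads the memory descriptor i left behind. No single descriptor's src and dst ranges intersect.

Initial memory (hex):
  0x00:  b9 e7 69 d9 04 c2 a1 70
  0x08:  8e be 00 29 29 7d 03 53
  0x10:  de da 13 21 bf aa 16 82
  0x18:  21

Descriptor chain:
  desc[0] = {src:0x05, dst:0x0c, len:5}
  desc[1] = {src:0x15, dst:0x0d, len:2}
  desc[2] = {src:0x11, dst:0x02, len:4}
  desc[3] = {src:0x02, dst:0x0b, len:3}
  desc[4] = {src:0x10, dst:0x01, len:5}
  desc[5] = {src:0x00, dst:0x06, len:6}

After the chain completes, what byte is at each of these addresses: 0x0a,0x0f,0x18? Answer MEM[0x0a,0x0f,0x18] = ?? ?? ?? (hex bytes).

D0: mem[0x0c..0x10] <- [c2 a1 70 8e be]
D1: mem[0x0d..0x0e] <- [aa 16]
D2: mem[0x02..0x05] <- [da 13 21 bf]
D3: mem[0x0b..0x0d] <- [da 13 21]
D4: mem[0x01..0x05] <- [be da 13 21 bf]
D5: mem[0x06..0x0b] <- [b9 be da 13 21 bf]
query mem[0x0a]=0x21, mem[0x0f]=0x8e, mem[0x18]=0x21

MEM[0x0a,0x0f,0x18] = 21 8e 21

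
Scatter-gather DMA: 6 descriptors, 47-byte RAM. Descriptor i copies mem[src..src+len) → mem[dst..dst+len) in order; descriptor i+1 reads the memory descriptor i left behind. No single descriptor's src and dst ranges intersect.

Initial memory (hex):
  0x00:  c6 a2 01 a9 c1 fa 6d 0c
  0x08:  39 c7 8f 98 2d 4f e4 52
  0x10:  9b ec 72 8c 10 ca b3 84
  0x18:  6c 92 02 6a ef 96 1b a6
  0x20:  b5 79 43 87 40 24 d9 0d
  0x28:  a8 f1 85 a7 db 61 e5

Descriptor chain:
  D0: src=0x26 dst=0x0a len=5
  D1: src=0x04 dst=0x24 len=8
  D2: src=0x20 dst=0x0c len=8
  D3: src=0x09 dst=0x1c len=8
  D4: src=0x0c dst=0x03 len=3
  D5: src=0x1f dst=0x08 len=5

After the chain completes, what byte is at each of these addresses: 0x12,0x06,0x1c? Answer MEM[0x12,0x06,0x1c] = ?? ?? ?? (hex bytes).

[0] 0x26->0x0a len=5 : d9 0d a8 f1 85
[1] 0x04->0x24 len=8 : c1 fa 6d 0c 39 c7 d9 0d
[2] 0x20->0x0c len=8 : b5 79 43 87 c1 fa 6d 0c
[3] 0x09->0x1c len=8 : c7 d9 0d b5 79 43 87 c1
[4] 0x0c->0x03 len=3 : b5 79 43
[5] 0x1f->0x08 len=5 : b5 79 43 87 c1
query mem[0x12]=0x6d, mem[0x06]=0x6d, mem[0x1c]=0xc7

MEM[0x12,0x06,0x1c] = 6d 6d c7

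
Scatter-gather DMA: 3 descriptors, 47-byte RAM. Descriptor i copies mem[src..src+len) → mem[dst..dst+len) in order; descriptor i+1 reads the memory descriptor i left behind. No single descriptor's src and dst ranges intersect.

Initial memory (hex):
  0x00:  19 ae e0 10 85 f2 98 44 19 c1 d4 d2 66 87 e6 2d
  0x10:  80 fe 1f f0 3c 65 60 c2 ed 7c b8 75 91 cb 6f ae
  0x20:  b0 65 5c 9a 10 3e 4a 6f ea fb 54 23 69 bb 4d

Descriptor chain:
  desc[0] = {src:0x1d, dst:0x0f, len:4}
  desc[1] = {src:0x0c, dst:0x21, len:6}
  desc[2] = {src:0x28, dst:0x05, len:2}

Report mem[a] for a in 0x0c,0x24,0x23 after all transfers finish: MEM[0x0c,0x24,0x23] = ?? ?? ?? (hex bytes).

  after D0: wrote 4B at 0x0f = cb6faeb0
  after D1: wrote 6B at 0x21 = 6687e6cb6fae
  after D2: wrote 2B at 0x05 = eafb
query mem[0x0c]=0x66, mem[0x24]=0xcb, mem[0x23]=0xe6

MEM[0x0c,0x24,0x23] = 66 cb e6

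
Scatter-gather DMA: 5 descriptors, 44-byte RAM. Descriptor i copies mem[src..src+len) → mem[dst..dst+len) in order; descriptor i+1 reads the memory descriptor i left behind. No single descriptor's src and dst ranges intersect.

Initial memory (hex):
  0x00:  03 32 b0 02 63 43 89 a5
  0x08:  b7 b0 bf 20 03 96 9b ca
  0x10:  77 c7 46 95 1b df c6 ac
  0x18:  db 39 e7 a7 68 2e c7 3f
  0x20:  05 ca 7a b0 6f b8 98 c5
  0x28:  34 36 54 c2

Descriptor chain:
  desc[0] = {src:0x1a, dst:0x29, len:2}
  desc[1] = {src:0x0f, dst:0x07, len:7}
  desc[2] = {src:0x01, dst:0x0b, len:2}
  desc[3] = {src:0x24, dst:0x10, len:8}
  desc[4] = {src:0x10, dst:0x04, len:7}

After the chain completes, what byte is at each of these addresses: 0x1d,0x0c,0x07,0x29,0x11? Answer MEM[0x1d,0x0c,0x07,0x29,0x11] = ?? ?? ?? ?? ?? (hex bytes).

#0 dst[0x29+2] := {0xe7,0xa7}
#1 dst[0x07+7] := {0xca,0x77,0xc7,0x46,0x95,0x1b,0xdf}
#2 dst[0x0b+2] := {0x32,0xb0}
#3 dst[0x10+8] := {0x6f,0xb8,0x98,0xc5,0x34,0xe7,0xa7,0xc2}
#4 dst[0x04+7] := {0x6f,0xb8,0x98,0xc5,0x34,0xe7,0xa7}
query mem[0x1d]=0x2e, mem[0x0c]=0xb0, mem[0x07]=0xc5, mem[0x29]=0xe7, mem[0x11]=0xb8

MEM[0x1d,0x0c,0x07,0x29,0x11] = 2e b0 c5 e7 b8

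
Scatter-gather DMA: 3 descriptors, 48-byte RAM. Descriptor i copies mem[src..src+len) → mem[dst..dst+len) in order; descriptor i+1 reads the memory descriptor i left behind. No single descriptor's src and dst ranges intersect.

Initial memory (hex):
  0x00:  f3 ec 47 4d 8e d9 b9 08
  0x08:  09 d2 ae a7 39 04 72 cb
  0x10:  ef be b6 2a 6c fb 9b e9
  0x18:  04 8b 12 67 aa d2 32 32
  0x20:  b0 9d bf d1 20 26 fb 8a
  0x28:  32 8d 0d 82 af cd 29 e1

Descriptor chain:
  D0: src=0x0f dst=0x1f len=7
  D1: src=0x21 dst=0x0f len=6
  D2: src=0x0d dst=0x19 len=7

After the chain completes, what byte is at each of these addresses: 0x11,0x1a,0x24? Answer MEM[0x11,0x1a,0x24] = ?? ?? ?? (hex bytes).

MEM[0x11,0x1a,0x24] = 2a 72 6c

D0: mem[0x1f..0x25] <- [cb ef be b6 2a 6c fb]
D1: mem[0x0f..0x14] <- [be b6 2a 6c fb fb]
D2: mem[0x19..0x1f] <- [04 72 be b6 2a 6c fb]
query mem[0x11]=0x2a, mem[0x1a]=0x72, mem[0x24]=0x6c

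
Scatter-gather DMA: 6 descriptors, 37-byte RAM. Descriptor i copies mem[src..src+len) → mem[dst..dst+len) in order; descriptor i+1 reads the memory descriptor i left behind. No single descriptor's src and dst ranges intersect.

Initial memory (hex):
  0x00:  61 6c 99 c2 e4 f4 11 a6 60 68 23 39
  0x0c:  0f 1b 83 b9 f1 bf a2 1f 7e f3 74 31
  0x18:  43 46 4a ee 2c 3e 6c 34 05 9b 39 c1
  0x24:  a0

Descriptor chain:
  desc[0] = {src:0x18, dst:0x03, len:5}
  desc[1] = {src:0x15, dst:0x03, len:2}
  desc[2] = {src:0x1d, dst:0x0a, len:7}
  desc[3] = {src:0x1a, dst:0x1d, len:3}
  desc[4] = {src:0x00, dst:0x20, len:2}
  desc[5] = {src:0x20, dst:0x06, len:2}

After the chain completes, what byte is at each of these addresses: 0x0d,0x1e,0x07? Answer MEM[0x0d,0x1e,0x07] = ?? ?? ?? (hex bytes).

D0: mem[0x03..0x07] <- [43 46 4a ee 2c]
D1: mem[0x03..0x04] <- [f3 74]
D2: mem[0x0a..0x10] <- [3e 6c 34 05 9b 39 c1]
D3: mem[0x1d..0x1f] <- [4a ee 2c]
D4: mem[0x20..0x21] <- [61 6c]
D5: mem[0x06..0x07] <- [61 6c]
query mem[0x0d]=0x05, mem[0x1e]=0xee, mem[0x07]=0x6c

MEM[0x0d,0x1e,0x07] = 05 ee 6c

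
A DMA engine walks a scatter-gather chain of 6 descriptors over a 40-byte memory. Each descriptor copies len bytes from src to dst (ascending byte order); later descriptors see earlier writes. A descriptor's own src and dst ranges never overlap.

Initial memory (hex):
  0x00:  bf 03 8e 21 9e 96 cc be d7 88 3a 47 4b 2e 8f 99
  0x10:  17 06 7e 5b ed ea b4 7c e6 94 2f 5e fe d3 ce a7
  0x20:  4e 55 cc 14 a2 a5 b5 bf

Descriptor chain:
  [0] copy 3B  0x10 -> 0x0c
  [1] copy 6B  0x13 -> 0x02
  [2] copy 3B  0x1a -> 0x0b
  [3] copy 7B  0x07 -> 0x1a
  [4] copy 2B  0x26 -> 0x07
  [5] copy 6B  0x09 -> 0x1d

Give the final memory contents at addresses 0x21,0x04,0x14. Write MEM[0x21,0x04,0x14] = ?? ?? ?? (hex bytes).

MEM[0x21,0x04,0x14] = fe ea ed

#0 dst[0x0c+3] := {0x17,0x06,0x7e}
#1 dst[0x02+6] := {0x5b,0xed,0xea,0xb4,0x7c,0xe6}
#2 dst[0x0b+3] := {0x2f,0x5e,0xfe}
#3 dst[0x1a+7] := {0xe6,0xd7,0x88,0x3a,0x2f,0x5e,0xfe}
#4 dst[0x07+2] := {0xb5,0xbf}
#5 dst[0x1d+6] := {0x88,0x3a,0x2f,0x5e,0xfe,0x7e}
query mem[0x21]=0xfe, mem[0x04]=0xea, mem[0x14]=0xed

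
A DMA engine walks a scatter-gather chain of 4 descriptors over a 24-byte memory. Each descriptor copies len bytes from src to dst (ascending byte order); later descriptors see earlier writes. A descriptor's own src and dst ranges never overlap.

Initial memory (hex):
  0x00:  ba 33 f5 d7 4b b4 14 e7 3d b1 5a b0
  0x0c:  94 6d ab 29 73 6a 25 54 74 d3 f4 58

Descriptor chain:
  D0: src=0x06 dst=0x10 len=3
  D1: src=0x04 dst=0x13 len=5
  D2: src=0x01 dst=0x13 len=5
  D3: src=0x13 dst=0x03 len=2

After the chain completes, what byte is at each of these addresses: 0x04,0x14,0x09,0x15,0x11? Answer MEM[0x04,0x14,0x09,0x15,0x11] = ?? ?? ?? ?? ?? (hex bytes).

MEM[0x04,0x14,0x09,0x15,0x11] = f5 f5 b1 d7 e7

#0 dst[0x10+3] := {0x14,0xe7,0x3d}
#1 dst[0x13+5] := {0x4b,0xb4,0x14,0xe7,0x3d}
#2 dst[0x13+5] := {0x33,0xf5,0xd7,0x4b,0xb4}
#3 dst[0x03+2] := {0x33,0xf5}
query mem[0x04]=0xf5, mem[0x14]=0xf5, mem[0x09]=0xb1, mem[0x15]=0xd7, mem[0x11]=0xe7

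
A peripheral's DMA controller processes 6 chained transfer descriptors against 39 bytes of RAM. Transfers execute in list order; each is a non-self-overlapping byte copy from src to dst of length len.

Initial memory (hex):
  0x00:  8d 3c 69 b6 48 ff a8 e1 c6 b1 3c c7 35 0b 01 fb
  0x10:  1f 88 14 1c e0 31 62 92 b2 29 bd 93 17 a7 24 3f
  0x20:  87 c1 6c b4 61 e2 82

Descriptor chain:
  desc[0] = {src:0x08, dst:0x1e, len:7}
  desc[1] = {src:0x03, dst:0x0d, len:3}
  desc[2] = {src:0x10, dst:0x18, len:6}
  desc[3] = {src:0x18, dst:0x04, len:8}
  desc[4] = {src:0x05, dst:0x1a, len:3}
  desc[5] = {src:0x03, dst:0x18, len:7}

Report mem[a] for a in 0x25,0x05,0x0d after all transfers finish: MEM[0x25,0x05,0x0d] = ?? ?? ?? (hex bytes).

#0 dst[0x1e+7] := {0xc6,0xb1,0x3c,0xc7,0x35,0x0b,0x01}
#1 dst[0x0d+3] := {0xb6,0x48,0xff}
#2 dst[0x18+6] := {0x1f,0x88,0x14,0x1c,0xe0,0x31}
#3 dst[0x04+8] := {0x1f,0x88,0x14,0x1c,0xe0,0x31,0xc6,0xb1}
#4 dst[0x1a+3] := {0x88,0x14,0x1c}
#5 dst[0x18+7] := {0xb6,0x1f,0x88,0x14,0x1c,0xe0,0x31}
query mem[0x25]=0xe2, mem[0x05]=0x88, mem[0x0d]=0xb6

MEM[0x25,0x05,0x0d] = e2 88 b6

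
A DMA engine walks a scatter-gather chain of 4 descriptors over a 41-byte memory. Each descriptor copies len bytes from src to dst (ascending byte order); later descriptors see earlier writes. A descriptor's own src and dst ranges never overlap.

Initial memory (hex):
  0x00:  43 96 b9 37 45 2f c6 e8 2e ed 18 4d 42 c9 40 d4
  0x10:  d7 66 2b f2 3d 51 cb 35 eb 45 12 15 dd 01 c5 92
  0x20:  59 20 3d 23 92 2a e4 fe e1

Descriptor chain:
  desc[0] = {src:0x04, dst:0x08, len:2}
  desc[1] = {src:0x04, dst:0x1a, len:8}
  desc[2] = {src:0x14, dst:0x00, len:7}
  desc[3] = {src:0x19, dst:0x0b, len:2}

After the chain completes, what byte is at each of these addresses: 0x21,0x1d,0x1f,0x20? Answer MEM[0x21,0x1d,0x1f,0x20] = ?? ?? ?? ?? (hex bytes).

[0] 0x04->0x08 len=2 : 45 2f
[1] 0x04->0x1a len=8 : 45 2f c6 e8 45 2f 18 4d
[2] 0x14->0x00 len=7 : 3d 51 cb 35 eb 45 45
[3] 0x19->0x0b len=2 : 45 45
query mem[0x21]=0x4d, mem[0x1d]=0xe8, mem[0x1f]=0x2f, mem[0x20]=0x18

MEM[0x21,0x1d,0x1f,0x20] = 4d e8 2f 18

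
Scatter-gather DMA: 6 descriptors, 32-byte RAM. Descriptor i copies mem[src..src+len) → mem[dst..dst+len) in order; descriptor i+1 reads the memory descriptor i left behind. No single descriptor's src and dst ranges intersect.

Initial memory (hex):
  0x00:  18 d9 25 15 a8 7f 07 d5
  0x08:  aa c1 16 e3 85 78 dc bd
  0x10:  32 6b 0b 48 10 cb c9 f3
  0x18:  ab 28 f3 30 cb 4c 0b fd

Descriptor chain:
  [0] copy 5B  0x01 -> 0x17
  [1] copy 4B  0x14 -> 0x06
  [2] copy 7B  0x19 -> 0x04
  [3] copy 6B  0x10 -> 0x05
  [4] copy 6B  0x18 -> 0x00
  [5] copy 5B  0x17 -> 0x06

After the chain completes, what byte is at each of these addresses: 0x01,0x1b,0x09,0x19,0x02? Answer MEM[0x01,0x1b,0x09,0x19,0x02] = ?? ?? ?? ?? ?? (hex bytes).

D0: mem[0x17..0x1b] <- [d9 25 15 a8 7f]
D1: mem[0x06..0x09] <- [10 cb c9 d9]
D2: mem[0x04..0x0a] <- [15 a8 7f cb 4c 0b fd]
D3: mem[0x05..0x0a] <- [32 6b 0b 48 10 cb]
D4: mem[0x00..0x05] <- [25 15 a8 7f cb 4c]
D5: mem[0x06..0x0a] <- [d9 25 15 a8 7f]
query mem[0x01]=0x15, mem[0x1b]=0x7f, mem[0x09]=0xa8, mem[0x19]=0x15, mem[0x02]=0xa8

MEM[0x01,0x1b,0x09,0x19,0x02] = 15 7f a8 15 a8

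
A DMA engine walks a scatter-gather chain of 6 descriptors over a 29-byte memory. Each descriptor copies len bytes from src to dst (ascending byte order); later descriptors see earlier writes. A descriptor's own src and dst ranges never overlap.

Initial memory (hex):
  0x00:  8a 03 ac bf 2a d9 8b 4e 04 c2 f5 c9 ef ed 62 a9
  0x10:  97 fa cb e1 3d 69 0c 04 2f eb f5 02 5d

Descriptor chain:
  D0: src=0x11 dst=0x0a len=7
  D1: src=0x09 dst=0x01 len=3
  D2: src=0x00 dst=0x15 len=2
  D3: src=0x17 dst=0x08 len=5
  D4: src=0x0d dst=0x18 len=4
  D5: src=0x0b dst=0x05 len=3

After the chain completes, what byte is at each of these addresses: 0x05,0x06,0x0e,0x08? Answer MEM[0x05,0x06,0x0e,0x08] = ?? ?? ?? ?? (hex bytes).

D0: mem[0x0a..0x10] <- [fa cb e1 3d 69 0c 04]
D1: mem[0x01..0x03] <- [c2 fa cb]
D2: mem[0x15..0x16] <- [8a c2]
D3: mem[0x08..0x0c] <- [04 2f eb f5 02]
D4: mem[0x18..0x1b] <- [3d 69 0c 04]
D5: mem[0x05..0x07] <- [f5 02 3d]
query mem[0x05]=0xf5, mem[0x06]=0x02, mem[0x0e]=0x69, mem[0x08]=0x04

MEM[0x05,0x06,0x0e,0x08] = f5 02 69 04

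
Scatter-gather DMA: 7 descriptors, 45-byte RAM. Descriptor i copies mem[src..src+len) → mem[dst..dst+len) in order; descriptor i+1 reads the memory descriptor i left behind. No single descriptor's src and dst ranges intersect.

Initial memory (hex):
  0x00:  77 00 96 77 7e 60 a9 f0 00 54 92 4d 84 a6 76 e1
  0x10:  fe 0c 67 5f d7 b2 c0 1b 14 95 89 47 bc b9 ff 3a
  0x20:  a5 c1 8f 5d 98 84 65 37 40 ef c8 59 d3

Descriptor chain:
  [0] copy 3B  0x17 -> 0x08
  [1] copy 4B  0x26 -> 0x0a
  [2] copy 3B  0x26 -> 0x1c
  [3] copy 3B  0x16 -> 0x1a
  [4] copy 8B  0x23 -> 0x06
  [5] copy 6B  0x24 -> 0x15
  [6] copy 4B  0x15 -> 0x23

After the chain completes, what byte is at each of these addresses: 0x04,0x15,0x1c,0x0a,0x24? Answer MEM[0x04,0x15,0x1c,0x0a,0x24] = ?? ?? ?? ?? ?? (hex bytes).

  after D0: wrote 3B at 0x08 = 1b1495
  after D1: wrote 4B at 0x0a = 653740ef
  after D2: wrote 3B at 0x1c = 653740
  after D3: wrote 3B at 0x1a = c01b14
  after D4: wrote 8B at 0x06 = 5d9884653740efc8
  after D5: wrote 6B at 0x15 = 9884653740ef
  after D6: wrote 4B at 0x23 = 98846537
query mem[0x04]=0x7e, mem[0x15]=0x98, mem[0x1c]=0x14, mem[0x0a]=0x37, mem[0x24]=0x84

MEM[0x04,0x15,0x1c,0x0a,0x24] = 7e 98 14 37 84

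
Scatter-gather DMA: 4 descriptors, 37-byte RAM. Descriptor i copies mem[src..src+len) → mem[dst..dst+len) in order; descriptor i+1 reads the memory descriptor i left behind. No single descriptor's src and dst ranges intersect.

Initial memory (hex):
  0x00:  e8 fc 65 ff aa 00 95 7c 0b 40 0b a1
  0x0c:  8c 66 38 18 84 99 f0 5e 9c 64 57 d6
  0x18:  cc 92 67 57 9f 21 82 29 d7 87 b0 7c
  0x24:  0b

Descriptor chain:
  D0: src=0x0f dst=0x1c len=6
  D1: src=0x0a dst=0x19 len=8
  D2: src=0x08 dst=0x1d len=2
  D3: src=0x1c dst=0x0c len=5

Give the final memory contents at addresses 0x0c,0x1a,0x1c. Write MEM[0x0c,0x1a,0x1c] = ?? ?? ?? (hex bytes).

MEM[0x0c,0x1a,0x1c] = 66 a1 66

D0: mem[0x1c..0x21] <- [18 84 99 f0 5e 9c]
D1: mem[0x19..0x20] <- [0b a1 8c 66 38 18 84 99]
D2: mem[0x1d..0x1e] <- [0b 40]
D3: mem[0x0c..0x10] <- [66 0b 40 84 99]
query mem[0x0c]=0x66, mem[0x1a]=0xa1, mem[0x1c]=0x66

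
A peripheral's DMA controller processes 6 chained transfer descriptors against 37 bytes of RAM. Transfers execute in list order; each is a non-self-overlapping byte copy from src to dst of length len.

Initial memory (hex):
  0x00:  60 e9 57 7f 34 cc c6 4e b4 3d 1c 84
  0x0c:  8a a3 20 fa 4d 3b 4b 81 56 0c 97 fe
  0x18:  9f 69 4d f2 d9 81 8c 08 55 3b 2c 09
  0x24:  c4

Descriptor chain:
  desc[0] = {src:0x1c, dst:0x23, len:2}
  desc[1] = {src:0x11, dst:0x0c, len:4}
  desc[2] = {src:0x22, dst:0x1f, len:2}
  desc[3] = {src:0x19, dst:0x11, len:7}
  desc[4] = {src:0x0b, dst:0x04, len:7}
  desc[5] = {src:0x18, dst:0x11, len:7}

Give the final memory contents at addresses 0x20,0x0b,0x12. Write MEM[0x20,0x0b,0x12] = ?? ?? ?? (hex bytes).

#0 dst[0x23+2] := {0xd9,0x81}
#1 dst[0x0c+4] := {0x3b,0x4b,0x81,0x56}
#2 dst[0x1f+2] := {0x2c,0xd9}
#3 dst[0x11+7] := {0x69,0x4d,0xf2,0xd9,0x81,0x8c,0x2c}
#4 dst[0x04+7] := {0x84,0x3b,0x4b,0x81,0x56,0x4d,0x69}
#5 dst[0x11+7] := {0x9f,0x69,0x4d,0xf2,0xd9,0x81,0x8c}
query mem[0x20]=0xd9, mem[0x0b]=0x84, mem[0x12]=0x69

MEM[0x20,0x0b,0x12] = d9 84 69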